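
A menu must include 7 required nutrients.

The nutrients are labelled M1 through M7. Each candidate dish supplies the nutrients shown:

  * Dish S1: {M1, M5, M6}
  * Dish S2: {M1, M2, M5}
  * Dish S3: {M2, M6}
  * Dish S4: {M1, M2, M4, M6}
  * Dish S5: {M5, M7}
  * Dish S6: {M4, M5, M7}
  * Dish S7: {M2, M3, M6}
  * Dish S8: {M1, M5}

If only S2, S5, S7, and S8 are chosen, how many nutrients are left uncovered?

Union of S2, S5, S7, S8 = {M1, M2, M3, M5, M6, M7}.
Not covered: M4 — 1 nutrient.

1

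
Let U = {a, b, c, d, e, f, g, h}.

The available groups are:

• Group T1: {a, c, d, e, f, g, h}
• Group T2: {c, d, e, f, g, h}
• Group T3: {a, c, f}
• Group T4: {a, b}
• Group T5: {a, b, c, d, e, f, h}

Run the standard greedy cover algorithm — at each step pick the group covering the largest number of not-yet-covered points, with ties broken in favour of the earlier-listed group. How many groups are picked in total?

2

Greedy: pick T1 (covers 7 new) → pick T4 (covers 1 new). Total picks: 2.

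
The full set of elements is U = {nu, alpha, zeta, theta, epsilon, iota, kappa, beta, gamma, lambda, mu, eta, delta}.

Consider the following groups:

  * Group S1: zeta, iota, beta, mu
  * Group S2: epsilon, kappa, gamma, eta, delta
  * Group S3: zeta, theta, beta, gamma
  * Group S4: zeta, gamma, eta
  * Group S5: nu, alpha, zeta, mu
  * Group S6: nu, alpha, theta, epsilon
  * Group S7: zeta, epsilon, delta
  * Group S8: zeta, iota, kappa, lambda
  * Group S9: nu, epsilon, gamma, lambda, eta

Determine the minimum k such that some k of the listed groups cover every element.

S2, S3, S5, and S8 cover everything between them: the union {nu, alpha, zeta, theta, epsilon, iota, kappa, beta, gamma, lambda, mu, eta, delta} is all of U.
No 3 of the 9 groups cover everything (all 84 combinations miss at least one element), so 4 is optimal.

4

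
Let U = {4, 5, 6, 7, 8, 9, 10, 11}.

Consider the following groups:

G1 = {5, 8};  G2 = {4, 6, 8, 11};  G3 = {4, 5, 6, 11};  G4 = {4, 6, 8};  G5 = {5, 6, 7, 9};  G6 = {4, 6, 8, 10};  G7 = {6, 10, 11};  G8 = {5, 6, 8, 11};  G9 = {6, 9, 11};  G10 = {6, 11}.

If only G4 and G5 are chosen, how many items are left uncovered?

2

Union of G4, G5 = {4, 5, 6, 7, 8, 9}.
Not covered: 10, 11 — 2 items.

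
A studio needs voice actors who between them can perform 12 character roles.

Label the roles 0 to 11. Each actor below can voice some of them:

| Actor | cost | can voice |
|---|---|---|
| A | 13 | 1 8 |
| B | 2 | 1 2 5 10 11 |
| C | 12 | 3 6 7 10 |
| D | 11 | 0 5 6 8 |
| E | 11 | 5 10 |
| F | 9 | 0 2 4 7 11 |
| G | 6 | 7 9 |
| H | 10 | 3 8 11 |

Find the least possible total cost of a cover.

38

B, D, F, G, H together cover every role (B ∪ D ∪ F ∪ G ∪ H = {0, 1, 2, 3, 4, 5, 6, 7, 8, 9, 10, 11}); total cost 2 + 11 + 9 + 6 + 10 = 38.
No covering selection has total cost below 38.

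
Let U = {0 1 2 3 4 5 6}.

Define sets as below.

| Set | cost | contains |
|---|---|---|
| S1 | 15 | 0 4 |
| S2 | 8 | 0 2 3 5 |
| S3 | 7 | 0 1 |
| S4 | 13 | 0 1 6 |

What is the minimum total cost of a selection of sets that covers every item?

S1, S2, S4 together cover every item (S1 ∪ S2 ∪ S4 = {0, 1, 2, 3, 4, 5, 6}); total cost 15 + 8 + 13 = 36.
No covering selection has total cost below 36.

36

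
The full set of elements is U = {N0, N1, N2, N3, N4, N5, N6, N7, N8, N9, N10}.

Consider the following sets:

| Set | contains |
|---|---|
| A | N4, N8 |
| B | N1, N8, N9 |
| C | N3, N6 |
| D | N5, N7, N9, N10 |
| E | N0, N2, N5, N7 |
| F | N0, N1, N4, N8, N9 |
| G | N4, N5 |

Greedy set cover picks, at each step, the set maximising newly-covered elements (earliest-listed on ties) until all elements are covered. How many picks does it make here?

Greedy: pick F (covers 5 new) → pick D (covers 3 new) → pick C (covers 2 new) → pick E (covers 1 new). Total picks: 4.

4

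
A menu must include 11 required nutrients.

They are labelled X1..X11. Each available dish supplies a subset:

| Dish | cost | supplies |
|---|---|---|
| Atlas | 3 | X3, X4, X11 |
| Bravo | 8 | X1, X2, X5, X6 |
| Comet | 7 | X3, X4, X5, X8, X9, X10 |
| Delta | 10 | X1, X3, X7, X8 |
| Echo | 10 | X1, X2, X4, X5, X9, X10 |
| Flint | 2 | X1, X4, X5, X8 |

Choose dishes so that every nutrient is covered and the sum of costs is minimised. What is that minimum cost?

Atlas, Bravo, Comet, Delta together cover every nutrient (Atlas ∪ Bravo ∪ Comet ∪ Delta = {X1, X2, X3, X4, X5, X6, X7, X8, X9, X10, X11}); total cost 3 + 8 + 7 + 10 = 28.
The greedy pick Flint, Atlas, Echo, Bravo, Delta costs 33; no covering selection beats 28.

28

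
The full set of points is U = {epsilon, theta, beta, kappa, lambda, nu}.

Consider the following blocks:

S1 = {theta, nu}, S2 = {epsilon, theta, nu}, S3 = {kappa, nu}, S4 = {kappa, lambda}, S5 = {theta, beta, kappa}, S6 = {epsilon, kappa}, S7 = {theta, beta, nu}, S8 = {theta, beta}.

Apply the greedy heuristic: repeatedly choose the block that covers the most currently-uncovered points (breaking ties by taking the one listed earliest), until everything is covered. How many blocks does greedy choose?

Greedy: pick S2 (covers 3 new) → pick S4 (covers 2 new) → pick S5 (covers 1 new). Total picks: 3.

3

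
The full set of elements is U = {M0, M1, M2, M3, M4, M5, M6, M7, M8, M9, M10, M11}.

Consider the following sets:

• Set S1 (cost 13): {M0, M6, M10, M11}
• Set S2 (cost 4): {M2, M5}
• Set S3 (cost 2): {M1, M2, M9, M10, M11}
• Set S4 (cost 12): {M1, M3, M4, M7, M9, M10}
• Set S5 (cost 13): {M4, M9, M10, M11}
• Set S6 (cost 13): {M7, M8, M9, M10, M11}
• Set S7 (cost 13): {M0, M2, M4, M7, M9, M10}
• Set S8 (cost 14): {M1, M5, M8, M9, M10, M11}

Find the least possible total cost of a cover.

41

S1, S3, S4, S8 together cover every element (S1 ∪ S3 ∪ S4 ∪ S8 = {M0, M1, M2, M3, M4, M5, M6, M7, M8, M9, M10, M11}); total cost 13 + 2 + 12 + 14 = 41.
The greedy pick S3, S2, S4, S1, S6 costs 44; no covering selection beats 41.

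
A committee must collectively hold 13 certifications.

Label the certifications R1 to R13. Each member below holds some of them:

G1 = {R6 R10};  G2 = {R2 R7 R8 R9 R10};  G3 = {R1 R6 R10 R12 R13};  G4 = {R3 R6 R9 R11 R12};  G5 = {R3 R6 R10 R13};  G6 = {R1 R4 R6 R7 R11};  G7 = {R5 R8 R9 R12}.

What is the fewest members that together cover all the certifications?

4

G2 and G5 and G6 and G7 together: G2 ∪ G5 ∪ G6 ∪ G7 = {R1, R2, R3, R4, R5, R6, R7, R8, R9, R10, R11, R12, R13} — every certification is covered.
No 3 of the 7 members cover everything (all 35 combinations miss at least one certification), so 4 is optimal.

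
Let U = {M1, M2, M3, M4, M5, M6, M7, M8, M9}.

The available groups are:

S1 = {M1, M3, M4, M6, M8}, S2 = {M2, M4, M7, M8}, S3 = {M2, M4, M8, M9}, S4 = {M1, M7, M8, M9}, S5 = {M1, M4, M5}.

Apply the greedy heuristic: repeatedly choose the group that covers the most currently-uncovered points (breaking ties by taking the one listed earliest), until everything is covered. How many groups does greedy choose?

Greedy: pick S1 (covers 5 new) → pick S2 (covers 2 new) → pick S3 (covers 1 new) → pick S5 (covers 1 new). Total picks: 4.

4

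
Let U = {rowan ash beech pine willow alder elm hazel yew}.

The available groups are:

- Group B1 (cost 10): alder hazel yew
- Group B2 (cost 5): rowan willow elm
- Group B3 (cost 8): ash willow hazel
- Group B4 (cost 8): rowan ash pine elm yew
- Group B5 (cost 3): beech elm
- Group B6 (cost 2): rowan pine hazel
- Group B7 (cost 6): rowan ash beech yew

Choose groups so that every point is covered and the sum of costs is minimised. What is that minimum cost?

23

B1, B3, B5, B6 together cover every point (B1 ∪ B3 ∪ B5 ∪ B6 = {rowan, ash, beech, pine, willow, alder, elm, hazel, yew}); total cost 10 + 8 + 3 + 2 = 23.
The greedy pick B6, B5, B7, B2, B1 costs 26; no covering selection beats 23.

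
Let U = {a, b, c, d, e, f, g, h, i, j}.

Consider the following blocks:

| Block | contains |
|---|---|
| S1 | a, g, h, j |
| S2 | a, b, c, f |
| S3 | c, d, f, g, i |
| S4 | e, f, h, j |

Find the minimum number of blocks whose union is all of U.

3

Take {S2, S3, S4}. Their union is {a, b, c, d, e, f, g, h, i, j}, which is all 10 items.
Only S2 contains b, so S2 is forced; the remaining 6 items need at least 2 more blocks (each remaining block adds at most 3) — so at least 3 blocks are needed, and 3 is optimal.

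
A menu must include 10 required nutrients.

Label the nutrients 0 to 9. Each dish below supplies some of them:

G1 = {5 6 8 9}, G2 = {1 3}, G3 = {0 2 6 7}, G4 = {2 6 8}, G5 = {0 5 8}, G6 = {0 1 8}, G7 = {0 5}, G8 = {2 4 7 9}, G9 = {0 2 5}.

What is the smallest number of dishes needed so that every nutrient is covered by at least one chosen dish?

G2 and G4 and G8 and G9 together: G2 ∪ G4 ∪ G8 ∪ G9 = {0, 1, 2, 3, 4, 5, 6, 7, 8, 9} — every nutrient is covered.
No 3 of the 9 dishes cover everything (all 84 combinations miss at least one nutrient), so 4 is optimal.

4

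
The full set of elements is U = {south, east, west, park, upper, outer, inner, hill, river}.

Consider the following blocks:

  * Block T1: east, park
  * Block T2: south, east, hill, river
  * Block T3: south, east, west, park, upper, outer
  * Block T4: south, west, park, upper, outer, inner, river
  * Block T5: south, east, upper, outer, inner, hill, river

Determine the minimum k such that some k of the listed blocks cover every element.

Take {T2, T4}. Their union is {south, east, west, park, upper, outer, inner, hill, river}, which is all 9 elements.
No single block has all 9 elements (the largest, T4, has 7), so 2 is optimal.

2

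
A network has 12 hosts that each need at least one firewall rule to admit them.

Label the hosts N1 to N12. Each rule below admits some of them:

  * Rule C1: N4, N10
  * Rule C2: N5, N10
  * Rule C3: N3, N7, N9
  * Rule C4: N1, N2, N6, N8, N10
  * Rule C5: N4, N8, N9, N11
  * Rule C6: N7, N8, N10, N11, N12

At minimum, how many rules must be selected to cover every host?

Take {C1, C2, C3, C4, C6}. Their union is {N1, N2, N3, N4, N5, N6, N7, N8, N9, N10, N11, N12}, which is all 12 hosts.
No 4 of the 6 rules cover everything (all 15 combinations miss at least one host), so 5 is optimal.

5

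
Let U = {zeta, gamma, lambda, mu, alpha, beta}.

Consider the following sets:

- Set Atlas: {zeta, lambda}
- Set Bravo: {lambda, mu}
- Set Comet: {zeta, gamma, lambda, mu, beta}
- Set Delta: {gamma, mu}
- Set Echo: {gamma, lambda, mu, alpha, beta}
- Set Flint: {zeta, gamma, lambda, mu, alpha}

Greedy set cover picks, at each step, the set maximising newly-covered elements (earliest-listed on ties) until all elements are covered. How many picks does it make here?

2

Greedy: pick Comet (covers 5 new) → pick Echo (covers 1 new). Total picks: 2.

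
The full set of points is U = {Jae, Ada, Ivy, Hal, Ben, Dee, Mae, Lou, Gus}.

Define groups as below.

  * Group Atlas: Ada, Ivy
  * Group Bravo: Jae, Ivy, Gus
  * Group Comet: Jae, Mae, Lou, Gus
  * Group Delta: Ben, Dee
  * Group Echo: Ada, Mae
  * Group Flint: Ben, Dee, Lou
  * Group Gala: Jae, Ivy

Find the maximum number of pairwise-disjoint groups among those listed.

Delta, Echo, Gala are pairwise disjoint (Delta={Ben,Dee}; Echo={Ada,Mae}; Gala={Jae,Ivy}).
Every remaining group overlaps one of these, and no 4 of the listed groups are pairwise disjoint, so 3 is the maximum.

3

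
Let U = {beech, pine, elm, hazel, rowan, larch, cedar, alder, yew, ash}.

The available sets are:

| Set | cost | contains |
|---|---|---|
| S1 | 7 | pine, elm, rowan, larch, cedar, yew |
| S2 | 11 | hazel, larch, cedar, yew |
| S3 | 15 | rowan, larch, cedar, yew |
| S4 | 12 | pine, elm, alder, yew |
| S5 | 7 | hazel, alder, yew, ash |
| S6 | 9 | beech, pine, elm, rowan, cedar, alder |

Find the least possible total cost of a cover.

23

S1, S5, S6 together cover every item (S1 ∪ S5 ∪ S6 = {beech, pine, elm, hazel, rowan, larch, cedar, alder, yew, ash}); total cost 7 + 7 + 9 = 23.
No covering selection has total cost below 23.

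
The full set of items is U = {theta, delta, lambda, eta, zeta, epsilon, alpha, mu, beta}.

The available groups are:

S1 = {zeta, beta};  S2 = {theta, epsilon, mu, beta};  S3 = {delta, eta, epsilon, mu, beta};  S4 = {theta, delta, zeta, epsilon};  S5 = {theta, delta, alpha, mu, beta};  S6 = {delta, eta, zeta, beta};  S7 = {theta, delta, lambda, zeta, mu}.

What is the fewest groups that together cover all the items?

S3, S5, and S7 cover everything between them: the union {theta, delta, lambda, eta, zeta, epsilon, alpha, mu, beta} is all of U.
Only S7 contains lambda, so S7 is forced; the remaining 4 items need at least 2 more groups (each remaining group adds at most 3) — so at least 3 groups are needed, and 3 is optimal.

3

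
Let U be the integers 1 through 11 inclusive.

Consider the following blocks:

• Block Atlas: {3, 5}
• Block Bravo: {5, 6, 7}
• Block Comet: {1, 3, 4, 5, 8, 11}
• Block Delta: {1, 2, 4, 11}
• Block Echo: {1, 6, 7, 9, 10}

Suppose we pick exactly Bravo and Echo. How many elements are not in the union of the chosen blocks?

5

Union of Bravo, Echo = {1, 5, 6, 7, 9, 10}.
Not covered: 2, 3, 4, 8, 11 — 5 elements.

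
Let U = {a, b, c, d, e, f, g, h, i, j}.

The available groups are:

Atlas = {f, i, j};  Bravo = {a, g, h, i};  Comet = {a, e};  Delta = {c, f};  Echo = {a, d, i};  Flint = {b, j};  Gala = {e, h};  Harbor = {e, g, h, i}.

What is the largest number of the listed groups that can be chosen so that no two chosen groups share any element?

Delta, Echo, Flint, Gala are pairwise disjoint (Delta={c,f}; Echo={a,d,i}; Flint={b,j}; Gala={e,h}).
Every remaining group overlaps one of these, and no 5 of the listed groups are pairwise disjoint, so 4 is the maximum.

4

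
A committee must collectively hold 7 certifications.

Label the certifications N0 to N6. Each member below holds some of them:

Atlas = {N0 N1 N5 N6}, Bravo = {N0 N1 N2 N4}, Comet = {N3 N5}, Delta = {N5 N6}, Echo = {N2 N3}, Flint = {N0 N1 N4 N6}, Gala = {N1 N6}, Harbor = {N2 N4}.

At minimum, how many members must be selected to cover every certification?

Take {Bravo, Delta, Echo}. Their union is {N0, N1, N2, N3, N4, N5, N6}, which is all 7 certifications.
No 2 of the 8 members cover everything (all 28 combinations miss at least one certification), so 3 is optimal.

3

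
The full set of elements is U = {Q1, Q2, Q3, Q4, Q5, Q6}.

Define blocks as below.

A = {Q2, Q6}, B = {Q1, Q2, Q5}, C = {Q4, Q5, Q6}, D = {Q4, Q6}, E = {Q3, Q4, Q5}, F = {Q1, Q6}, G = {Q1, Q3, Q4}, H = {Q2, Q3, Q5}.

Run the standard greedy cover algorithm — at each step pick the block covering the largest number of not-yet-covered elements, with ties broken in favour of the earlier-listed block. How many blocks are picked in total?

Greedy: pick B (covers 3 new) → pick C (covers 2 new) → pick E (covers 1 new). Total picks: 3.

3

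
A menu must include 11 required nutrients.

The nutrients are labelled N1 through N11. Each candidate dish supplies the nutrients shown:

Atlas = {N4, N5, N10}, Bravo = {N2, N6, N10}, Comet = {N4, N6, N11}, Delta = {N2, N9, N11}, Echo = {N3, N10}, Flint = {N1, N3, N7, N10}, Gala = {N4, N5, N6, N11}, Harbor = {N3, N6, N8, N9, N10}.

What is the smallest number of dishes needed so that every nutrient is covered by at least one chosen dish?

Delta and Flint and Gala and Harbor together: Delta ∪ Flint ∪ Gala ∪ Harbor = {N1, N2, N3, N4, N5, N6, N7, N8, N9, N10, N11} — every nutrient is covered.
No 3 of the 8 dishes cover everything (all 56 combinations miss at least one nutrient), so 4 is optimal.

4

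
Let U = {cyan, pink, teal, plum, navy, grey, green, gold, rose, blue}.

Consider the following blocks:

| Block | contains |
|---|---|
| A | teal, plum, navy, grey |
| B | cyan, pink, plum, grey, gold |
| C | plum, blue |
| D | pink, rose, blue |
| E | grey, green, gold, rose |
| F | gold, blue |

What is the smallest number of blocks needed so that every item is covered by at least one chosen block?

A, B, E, and F cover everything between them: the union {cyan, pink, teal, plum, navy, grey, green, gold, rose, blue} is all of U.
Only B contains cyan, so B is forced; the remaining 5 items need at least 3 more blocks (each remaining block adds at most 2) — so at least 4 blocks are needed, and 4 is optimal.

4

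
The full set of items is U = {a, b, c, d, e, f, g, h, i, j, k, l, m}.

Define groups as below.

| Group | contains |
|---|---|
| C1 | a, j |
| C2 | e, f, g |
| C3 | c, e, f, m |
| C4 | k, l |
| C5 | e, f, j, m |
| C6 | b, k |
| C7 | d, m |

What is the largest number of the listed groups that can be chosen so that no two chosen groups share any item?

C1, C2, C6, C7 are pairwise disjoint (C1={a,j}; C2={e,f,g}; C6={b,k}; C7={d,m}).
Every remaining group overlaps one of these, and no 5 of the listed groups are pairwise disjoint, so 4 is the maximum.

4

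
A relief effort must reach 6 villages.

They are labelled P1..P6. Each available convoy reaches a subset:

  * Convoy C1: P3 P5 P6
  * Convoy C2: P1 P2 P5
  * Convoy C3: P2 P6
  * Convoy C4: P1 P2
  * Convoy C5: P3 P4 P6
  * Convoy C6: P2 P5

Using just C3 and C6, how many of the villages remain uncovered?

3

Union of C3, C6 = {P2, P5, P6}.
Not covered: P1, P3, P4 — 3 villages.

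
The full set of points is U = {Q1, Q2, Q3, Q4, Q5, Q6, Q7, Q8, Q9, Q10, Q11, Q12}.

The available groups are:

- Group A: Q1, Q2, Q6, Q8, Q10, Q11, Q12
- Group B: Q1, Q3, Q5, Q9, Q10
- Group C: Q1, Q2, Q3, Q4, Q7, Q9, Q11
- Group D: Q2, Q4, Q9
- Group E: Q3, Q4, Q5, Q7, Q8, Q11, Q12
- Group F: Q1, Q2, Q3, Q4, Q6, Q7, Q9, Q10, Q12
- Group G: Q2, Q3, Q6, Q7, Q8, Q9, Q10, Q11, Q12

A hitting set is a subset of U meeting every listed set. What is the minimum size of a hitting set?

2

Take H = {Q9, Q11}. Each listed group contains at least one of these, so H is a hitting set of size 2.
No single point lies in every group, so at least 2 are needed and 2 is optimal.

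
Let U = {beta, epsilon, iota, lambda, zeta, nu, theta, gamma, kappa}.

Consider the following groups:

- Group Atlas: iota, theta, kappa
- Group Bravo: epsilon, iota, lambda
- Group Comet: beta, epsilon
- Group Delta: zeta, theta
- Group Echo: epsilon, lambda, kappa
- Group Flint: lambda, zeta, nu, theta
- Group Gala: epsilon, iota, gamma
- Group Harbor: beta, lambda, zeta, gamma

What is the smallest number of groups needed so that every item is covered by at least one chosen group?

Bravo, Echo, Flint, and Harbor cover everything between them: the union {beta, epsilon, iota, lambda, zeta, nu, theta, gamma, kappa} is all of U.
No 3 of the 8 groups cover everything (all 56 combinations miss at least one item), so 4 is optimal.

4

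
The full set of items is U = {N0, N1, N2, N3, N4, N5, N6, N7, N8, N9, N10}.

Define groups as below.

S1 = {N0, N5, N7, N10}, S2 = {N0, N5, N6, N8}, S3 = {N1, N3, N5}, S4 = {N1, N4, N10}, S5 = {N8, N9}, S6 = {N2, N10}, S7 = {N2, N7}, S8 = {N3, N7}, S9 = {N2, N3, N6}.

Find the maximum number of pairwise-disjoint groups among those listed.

S3, S5, S7 are pairwise disjoint (S3={N1,N3,N5}; S5={N8,N9}; S7={N2,N7}).
Every remaining group overlaps one of these, and no 4 of the listed groups are pairwise disjoint, so 3 is the maximum.

3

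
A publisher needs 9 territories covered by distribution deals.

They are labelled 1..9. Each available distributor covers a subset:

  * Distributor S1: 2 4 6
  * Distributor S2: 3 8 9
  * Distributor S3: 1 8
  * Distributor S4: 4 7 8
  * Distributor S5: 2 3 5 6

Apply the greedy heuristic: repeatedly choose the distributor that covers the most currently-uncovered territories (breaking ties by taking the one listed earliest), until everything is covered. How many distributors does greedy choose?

Greedy: pick S5 (covers 4 new) → pick S4 (covers 3 new) → pick S2 (covers 1 new) → pick S3 (covers 1 new). Total picks: 4.

4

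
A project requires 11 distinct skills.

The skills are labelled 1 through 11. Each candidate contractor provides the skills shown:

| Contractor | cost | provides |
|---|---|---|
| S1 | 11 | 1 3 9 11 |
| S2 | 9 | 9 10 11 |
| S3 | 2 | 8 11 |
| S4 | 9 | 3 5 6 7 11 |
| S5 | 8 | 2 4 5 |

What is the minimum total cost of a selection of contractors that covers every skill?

39

S1, S2, S3, S4, S5 together cover every skill (S1 ∪ S2 ∪ S3 ∪ S4 ∪ S5 = {1, 2, 3, 4, 5, 6, 7, 8, 9, 10, 11}); total cost 11 + 9 + 2 + 9 + 8 = 39.
No covering selection has total cost below 39.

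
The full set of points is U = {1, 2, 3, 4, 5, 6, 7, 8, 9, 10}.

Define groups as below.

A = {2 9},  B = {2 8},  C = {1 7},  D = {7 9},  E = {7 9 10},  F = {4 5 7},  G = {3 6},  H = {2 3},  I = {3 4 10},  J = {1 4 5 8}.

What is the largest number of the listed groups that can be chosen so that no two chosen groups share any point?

B, D, I are pairwise disjoint (B={2,8}; D={7,9}; I={3,4,10}).
Every remaining group overlaps one of these, and no 4 of the listed groups are pairwise disjoint, so 3 is the maximum.

3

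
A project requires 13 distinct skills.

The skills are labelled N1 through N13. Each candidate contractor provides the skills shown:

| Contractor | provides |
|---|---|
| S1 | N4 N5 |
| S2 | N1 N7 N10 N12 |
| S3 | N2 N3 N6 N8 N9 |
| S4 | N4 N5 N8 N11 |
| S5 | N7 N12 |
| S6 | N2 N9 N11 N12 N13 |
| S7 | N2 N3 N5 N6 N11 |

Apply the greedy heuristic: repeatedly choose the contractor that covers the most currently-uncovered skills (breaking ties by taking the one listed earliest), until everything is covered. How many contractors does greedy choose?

Greedy: pick S3 (covers 5 new) → pick S2 (covers 4 new) → pick S4 (covers 3 new) → pick S6 (covers 1 new). Total picks: 4.

4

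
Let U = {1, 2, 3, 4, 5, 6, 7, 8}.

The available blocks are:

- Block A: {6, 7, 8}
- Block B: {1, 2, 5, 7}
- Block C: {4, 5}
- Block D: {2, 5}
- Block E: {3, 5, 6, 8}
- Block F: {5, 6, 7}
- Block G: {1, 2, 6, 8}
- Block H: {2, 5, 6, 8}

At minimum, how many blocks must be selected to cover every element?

3

Take {B, C, E}. Their union is {1, 2, 3, 4, 5, 6, 7, 8}, which is all 8 elements.
Only E contains 3, so E is forced; the remaining 4 elements need at least 2 more blocks (each remaining block adds at most 3) — so at least 3 blocks are needed, and 3 is optimal.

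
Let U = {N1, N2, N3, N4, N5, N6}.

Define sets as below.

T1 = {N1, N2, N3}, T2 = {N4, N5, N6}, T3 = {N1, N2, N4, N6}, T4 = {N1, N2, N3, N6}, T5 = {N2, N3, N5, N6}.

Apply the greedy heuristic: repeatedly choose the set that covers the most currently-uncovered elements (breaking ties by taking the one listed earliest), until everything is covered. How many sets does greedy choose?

Greedy: pick T3 (covers 4 new) → pick T5 (covers 2 new). Total picks: 2.

2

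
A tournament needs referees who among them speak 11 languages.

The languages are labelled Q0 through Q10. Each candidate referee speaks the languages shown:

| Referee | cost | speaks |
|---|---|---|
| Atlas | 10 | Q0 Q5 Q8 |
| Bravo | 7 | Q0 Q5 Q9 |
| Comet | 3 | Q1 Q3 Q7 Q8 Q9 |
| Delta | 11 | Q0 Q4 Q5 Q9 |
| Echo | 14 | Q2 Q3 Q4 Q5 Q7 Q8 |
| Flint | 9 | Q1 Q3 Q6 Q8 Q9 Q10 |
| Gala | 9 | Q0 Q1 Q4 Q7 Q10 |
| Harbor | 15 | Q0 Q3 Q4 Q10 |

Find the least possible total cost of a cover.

Bravo, Echo, Flint together cover every language (Bravo ∪ Echo ∪ Flint = {Q0, Q1, Q2, Q3, Q4, Q5, Q6, Q7, Q8, Q9, Q10}); total cost 7 + 14 + 9 = 30.
The greedy pick Comet, Gala, Bravo, Flint, Echo costs 42; no covering selection beats 30.

30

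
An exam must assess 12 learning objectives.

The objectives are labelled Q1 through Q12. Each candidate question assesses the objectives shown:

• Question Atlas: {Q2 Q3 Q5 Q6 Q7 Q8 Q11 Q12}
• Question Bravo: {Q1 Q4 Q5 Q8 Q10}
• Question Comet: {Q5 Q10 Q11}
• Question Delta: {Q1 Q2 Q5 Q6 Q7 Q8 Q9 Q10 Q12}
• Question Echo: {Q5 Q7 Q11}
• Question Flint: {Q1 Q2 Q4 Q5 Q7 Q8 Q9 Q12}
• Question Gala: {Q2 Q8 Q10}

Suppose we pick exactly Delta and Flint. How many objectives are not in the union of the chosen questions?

2

Union of Delta, Flint = {Q1, Q2, Q4, Q5, Q6, Q7, Q8, Q9, Q10, Q12}.
Not covered: Q3, Q11 — 2 objectives.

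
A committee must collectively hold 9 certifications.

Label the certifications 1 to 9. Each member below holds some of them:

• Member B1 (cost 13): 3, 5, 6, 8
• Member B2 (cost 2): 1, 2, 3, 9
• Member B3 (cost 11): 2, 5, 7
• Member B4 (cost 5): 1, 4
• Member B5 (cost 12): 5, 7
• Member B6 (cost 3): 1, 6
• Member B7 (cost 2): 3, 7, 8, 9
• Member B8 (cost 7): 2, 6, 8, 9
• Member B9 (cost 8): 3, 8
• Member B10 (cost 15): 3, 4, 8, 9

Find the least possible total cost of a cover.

21

B3, B4, B6, B7 together cover every certification (B3 ∪ B4 ∪ B6 ∪ B7 = {1, 2, 3, 4, 5, 6, 7, 8, 9}); total cost 11 + 5 + 3 + 2 = 21.
The greedy pick B2, B7, B6, B4, B3 costs 23; no covering selection beats 21.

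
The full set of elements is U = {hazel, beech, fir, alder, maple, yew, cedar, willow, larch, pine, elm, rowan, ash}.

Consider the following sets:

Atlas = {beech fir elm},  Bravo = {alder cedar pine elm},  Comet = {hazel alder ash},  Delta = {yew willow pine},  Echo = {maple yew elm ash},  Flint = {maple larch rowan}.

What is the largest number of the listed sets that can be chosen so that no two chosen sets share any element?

4

Atlas, Comet, Delta, Flint are pairwise disjoint (Atlas={beech,fir,elm}; Comet={hazel,alder,ash}; Delta={yew,willow,pine}; Flint={maple,larch,rowan}).
Every remaining set overlaps one of these, and no 5 of the listed sets are pairwise disjoint, so 4 is the maximum.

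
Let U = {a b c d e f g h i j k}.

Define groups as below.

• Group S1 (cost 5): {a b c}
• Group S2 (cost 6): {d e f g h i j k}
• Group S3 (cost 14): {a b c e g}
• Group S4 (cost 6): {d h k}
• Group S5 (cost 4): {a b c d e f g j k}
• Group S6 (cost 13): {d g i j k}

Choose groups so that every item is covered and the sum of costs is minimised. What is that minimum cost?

S2, S5 together cover every item (S2 ∪ S5 = {a, b, c, d, e, f, g, h, i, j, k}); total cost 6 + 4 = 10.
No covering selection has total cost below 10.

10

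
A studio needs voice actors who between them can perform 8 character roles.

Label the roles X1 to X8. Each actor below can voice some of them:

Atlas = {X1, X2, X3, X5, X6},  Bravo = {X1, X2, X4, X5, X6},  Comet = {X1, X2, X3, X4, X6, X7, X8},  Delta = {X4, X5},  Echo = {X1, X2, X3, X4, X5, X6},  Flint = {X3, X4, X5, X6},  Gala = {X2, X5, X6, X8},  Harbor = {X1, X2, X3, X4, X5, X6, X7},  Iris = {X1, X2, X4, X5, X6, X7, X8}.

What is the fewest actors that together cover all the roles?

Flint and Iris together: Flint ∪ Iris = {X1, X2, X3, X4, X5, X6, X7, X8} — every role is covered.
No single actor has all 8 roles (the largest, Comet, has 7), so 2 is optimal.

2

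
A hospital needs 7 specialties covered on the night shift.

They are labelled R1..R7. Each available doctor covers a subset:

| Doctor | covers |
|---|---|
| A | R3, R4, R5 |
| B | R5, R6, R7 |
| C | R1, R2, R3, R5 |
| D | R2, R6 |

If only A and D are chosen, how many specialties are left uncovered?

Union of A, D = {R2, R3, R4, R5, R6}.
Not covered: R1, R7 — 2 specialties.

2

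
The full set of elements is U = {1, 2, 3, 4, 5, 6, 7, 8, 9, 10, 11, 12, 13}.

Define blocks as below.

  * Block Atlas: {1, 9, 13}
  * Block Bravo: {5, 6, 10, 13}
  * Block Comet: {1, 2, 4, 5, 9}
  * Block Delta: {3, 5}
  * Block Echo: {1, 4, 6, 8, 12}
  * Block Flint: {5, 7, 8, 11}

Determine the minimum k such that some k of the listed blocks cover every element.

5

Bravo, Comet, Delta, Echo, and Flint cover everything between them: the union {1, 2, 3, 4, 5, 6, 7, 8, 9, 10, 11, 12, 13} is all of U.
No 4 of the 6 blocks cover everything (all 15 combinations miss at least one element), so 5 is optimal.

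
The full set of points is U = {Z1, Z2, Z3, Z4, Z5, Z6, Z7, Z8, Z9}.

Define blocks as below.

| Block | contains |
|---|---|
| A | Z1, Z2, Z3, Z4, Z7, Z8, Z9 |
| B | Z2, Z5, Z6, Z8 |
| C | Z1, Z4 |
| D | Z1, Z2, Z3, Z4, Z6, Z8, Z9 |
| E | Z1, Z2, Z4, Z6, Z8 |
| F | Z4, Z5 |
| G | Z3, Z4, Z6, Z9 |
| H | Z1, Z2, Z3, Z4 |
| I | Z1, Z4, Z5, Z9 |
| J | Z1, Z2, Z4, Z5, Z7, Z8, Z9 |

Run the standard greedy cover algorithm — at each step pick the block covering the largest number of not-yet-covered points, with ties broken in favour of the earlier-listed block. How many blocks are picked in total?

2

Greedy: pick A (covers 7 new) → pick B (covers 2 new). Total picks: 2.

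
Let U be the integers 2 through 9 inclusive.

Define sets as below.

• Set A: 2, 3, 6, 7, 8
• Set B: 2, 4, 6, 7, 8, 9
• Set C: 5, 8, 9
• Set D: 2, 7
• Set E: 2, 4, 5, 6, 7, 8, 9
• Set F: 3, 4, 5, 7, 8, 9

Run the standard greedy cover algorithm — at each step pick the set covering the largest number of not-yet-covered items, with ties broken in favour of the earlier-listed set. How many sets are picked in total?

Greedy: pick E (covers 7 new) → pick A (covers 1 new). Total picks: 2.

2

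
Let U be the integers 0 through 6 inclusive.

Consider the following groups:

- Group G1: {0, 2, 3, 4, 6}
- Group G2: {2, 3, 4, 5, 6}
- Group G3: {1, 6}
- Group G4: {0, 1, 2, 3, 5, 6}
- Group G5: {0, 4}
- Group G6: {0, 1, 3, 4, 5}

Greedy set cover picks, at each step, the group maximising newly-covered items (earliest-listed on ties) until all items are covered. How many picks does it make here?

Greedy: pick G4 (covers 6 new) → pick G1 (covers 1 new). Total picks: 2.

2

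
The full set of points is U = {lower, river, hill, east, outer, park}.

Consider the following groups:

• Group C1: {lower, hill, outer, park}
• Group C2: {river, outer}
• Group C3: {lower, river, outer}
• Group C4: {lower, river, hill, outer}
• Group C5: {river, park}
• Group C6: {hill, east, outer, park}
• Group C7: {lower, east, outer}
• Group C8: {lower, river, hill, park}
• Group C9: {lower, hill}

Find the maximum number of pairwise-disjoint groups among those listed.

2

C2, C9 are pairwise disjoint (C2={river,outer}; C9={lower,hill}).
Every remaining group overlaps one of these, and no 3 of the listed groups are pairwise disjoint, so 2 is the maximum.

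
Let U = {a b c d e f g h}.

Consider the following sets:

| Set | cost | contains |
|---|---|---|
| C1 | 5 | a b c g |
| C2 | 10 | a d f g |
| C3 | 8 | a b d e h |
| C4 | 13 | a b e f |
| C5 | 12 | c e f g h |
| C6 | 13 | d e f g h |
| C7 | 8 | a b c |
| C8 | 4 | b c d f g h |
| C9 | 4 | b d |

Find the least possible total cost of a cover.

C3, C8 together cover every item (C3 ∪ C8 = {a, b, c, d, e, f, g, h}); total cost 8 + 4 = 12.
No covering selection has total cost below 12.

12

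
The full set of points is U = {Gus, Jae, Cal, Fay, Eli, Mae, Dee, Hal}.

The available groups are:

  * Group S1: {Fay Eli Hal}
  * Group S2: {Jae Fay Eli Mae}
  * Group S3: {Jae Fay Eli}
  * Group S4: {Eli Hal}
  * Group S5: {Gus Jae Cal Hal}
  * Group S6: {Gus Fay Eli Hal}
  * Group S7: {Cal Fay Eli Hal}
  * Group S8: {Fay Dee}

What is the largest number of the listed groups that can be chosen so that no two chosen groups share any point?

2

S4, S8 are pairwise disjoint (S4={Eli,Hal}; S8={Fay,Dee}).
Every remaining group overlaps one of these, and no 3 of the listed groups are pairwise disjoint, so 2 is the maximum.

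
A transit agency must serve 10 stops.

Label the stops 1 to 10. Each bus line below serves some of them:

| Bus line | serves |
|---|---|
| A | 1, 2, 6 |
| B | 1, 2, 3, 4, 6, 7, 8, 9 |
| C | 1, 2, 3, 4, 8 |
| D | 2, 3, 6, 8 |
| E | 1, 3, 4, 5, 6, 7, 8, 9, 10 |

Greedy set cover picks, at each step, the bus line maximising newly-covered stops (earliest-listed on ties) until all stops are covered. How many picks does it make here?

2

Greedy: pick E (covers 9 new) → pick A (covers 1 new). Total picks: 2.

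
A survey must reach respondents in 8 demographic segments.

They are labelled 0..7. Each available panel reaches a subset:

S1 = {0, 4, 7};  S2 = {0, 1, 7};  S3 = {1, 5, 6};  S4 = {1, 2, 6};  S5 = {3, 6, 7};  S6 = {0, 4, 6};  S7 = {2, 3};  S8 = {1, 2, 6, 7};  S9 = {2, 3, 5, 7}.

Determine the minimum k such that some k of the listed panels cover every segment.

Take {S6, S8, S9}. Their union is {0, 1, 2, 3, 4, 5, 6, 7}, which is all 8 segments.
No 2 of the 9 panels cover everything (all 36 combinations miss at least one segment), so 3 is optimal.

3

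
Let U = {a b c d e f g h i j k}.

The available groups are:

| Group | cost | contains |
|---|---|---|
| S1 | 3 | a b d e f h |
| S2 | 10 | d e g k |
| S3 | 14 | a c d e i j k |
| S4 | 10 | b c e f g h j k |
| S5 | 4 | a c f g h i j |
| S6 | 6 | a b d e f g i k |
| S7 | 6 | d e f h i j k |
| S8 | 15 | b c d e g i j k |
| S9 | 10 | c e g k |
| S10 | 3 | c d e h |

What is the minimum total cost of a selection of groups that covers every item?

10

S5, S6 together cover every item (S5 ∪ S6 = {a, b, c, d, e, f, g, h, i, j, k}); total cost 4 + 6 = 10.
The greedy pick S1, S5, S6 costs 13; no covering selection beats 10.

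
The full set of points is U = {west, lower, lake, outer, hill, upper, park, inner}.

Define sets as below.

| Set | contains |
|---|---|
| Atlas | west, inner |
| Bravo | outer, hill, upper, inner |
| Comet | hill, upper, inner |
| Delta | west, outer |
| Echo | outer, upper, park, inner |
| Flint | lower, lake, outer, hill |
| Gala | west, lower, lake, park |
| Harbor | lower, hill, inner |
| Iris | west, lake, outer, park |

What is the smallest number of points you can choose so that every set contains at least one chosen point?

3

H = {lake, outer, inner} meets every set (each contains at least one member of H), and |H| = 3.
No choice of 2 points meets every set, so 3 is the minimum.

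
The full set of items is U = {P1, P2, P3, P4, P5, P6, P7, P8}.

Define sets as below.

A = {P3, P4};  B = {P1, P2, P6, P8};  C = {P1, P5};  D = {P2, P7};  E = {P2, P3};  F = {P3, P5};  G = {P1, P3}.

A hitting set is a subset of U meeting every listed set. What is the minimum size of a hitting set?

3

The 3 items {P1, P3, P7} hit every set.
The sets A, C, D are pairwise disjoint, so any hitting set needs a separate item for each — at least 3. Hence 3 is optimal.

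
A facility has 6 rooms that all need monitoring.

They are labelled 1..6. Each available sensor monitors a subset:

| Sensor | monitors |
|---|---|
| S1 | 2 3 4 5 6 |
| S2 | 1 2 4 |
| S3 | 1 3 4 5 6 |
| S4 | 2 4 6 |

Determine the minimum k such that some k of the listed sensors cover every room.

2

S1 and S2 together: S1 ∪ S2 = {1, 2, 3, 4, 5, 6} — every room is covered.
No single sensor has all 6 rooms (the largest, S1, has 5), so 2 is optimal.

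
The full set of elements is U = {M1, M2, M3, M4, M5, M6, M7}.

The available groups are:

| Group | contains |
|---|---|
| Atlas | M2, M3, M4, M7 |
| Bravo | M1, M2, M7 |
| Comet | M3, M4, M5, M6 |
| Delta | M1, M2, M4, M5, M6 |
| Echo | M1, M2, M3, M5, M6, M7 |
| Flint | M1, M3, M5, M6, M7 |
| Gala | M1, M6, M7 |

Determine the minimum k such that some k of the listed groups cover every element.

Take {Atlas, Echo}. Their union is {M1, M2, M3, M4, M5, M6, M7}, which is all 7 elements.
No single group has all 7 elements (the largest, Echo, has 6), so 2 is optimal.

2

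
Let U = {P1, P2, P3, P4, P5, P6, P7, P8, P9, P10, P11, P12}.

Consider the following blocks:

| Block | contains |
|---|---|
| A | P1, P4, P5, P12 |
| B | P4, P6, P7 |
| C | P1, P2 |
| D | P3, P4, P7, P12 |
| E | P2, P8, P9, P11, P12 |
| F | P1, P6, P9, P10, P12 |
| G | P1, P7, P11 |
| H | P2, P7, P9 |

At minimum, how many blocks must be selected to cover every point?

4

A, D, E, and F cover everything between them: the union {P1, P2, P3, P4, P5, P6, P7, P8, P9, P10, P11, P12} is all of U.
Only E contains P8, so E is forced; the remaining 7 points need at least 3 more blocks (each remaining block adds at most 3) — so at least 4 blocks are needed, and 4 is optimal.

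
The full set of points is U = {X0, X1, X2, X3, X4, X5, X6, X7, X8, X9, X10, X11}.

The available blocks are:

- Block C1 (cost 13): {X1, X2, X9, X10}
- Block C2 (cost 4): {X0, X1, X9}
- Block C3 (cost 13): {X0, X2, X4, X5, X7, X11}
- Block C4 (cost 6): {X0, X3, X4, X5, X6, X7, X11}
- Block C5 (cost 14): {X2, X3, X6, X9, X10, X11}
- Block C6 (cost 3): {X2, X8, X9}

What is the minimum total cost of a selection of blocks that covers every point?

C1, C4, C6 together cover every point (C1 ∪ C4 ∪ C6 = {X0, X1, X2, X3, X4, X5, X6, X7, X8, X9, X10, X11}); total cost 13 + 6 + 3 = 22.
The greedy pick C4, C6, C2, C1 costs 26; no covering selection beats 22.

22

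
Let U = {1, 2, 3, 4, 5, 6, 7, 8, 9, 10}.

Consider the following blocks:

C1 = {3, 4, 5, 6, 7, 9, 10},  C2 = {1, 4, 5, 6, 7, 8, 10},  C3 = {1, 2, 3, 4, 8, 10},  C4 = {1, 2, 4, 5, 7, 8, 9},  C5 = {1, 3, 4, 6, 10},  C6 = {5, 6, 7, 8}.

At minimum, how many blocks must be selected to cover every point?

2

Take {C4, C5}. Their union is {1, 2, 3, 4, 5, 6, 7, 8, 9, 10}, which is all 10 points.
No single block has all 10 points (the largest, C1, has 7), so 2 is optimal.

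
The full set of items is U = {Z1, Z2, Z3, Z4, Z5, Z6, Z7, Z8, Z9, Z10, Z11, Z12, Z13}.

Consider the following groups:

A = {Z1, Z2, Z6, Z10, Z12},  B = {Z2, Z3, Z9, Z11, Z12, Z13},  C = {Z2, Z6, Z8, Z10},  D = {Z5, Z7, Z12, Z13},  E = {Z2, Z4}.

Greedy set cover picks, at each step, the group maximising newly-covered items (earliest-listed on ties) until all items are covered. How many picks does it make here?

5

Greedy: pick B (covers 6 new) → pick A (covers 3 new) → pick D (covers 2 new) → pick C (covers 1 new) → pick E (covers 1 new). Total picks: 5.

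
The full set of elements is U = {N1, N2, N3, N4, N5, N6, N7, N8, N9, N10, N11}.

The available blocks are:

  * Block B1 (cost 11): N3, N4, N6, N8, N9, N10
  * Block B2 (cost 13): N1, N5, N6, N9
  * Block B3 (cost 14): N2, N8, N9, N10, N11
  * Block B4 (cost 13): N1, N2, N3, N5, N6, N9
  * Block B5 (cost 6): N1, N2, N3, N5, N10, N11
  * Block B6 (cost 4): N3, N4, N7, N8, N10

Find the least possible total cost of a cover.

B1, B5, B6 together cover every element (B1 ∪ B5 ∪ B6 = {N1, N2, N3, N4, N5, N6, N7, N8, N9, N10, N11}); total cost 11 + 6 + 4 = 21.
No covering selection has total cost below 21.

21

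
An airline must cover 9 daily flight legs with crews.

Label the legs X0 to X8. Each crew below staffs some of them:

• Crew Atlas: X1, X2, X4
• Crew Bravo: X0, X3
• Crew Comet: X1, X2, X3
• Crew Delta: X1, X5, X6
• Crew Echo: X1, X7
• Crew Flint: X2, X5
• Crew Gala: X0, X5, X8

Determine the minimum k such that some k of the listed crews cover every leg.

Take {Atlas, Bravo, Delta, Echo, Gala}. Their union is {X0, X1, X2, X3, X4, X5, X6, X7, X8}, which is all 9 legs.
No 4 of the 7 crews cover everything (all 35 combinations miss at least one leg), so 5 is optimal.

5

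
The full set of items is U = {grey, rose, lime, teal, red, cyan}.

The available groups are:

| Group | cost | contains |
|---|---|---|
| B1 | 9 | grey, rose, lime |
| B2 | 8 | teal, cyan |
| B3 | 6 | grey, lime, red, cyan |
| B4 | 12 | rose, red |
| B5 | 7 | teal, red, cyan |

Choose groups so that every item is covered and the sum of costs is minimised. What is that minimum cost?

B1, B5 together cover every item (B1 ∪ B5 = {grey, rose, lime, teal, red, cyan}); total cost 9 + 7 = 16.
The greedy pick B3, B5, B1 costs 22; no covering selection beats 16.

16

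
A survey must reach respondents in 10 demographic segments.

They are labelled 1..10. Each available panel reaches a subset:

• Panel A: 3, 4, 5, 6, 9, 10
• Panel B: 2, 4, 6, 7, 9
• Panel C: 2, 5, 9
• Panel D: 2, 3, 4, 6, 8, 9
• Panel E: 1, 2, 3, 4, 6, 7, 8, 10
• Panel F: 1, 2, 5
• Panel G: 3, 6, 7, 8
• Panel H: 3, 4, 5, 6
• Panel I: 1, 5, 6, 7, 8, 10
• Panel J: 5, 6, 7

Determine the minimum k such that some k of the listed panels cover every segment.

D and I together: D ∪ I = {1, 2, 3, 4, 5, 6, 7, 8, 9, 10} — every segment is covered.
No single panel has all 10 segments (the largest, E, has 8), so 2 is optimal.

2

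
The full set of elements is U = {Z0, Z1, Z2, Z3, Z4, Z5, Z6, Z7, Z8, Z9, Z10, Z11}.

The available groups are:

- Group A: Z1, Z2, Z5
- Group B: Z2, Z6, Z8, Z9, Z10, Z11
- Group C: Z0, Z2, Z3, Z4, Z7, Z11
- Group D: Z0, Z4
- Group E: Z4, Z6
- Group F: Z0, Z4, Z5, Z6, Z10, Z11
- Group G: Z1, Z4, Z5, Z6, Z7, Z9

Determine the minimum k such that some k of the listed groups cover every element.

3

Take {B, C, G}. Their union is {Z0, Z1, Z2, Z3, Z4, Z5, Z6, Z7, Z8, Z9, Z10, Z11}, which is all 12 elements.
Only C contains Z3, so C is forced; the remaining 6 elements need at least 2 more groups (each remaining group adds at most 4) — so at least 3 groups are needed, and 3 is optimal.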